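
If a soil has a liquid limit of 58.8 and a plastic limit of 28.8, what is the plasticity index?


Using PI = LL - PL
PI = 58.8 - 28.8
PI = 30.0


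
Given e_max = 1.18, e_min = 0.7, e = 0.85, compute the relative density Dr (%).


Using Dr = (e_max - e) / (e_max - e_min) * 100
e_max - e = 1.18 - 0.85 = 0.33
e_max - e_min = 1.18 - 0.7 = 0.48
Dr = 0.33 / 0.48 * 100
Dr = 68.75 %


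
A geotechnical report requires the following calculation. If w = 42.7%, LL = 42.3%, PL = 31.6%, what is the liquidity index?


First compute the plasticity index:
PI = LL - PL = 42.3 - 31.6 = 10.7
Then compute the liquidity index:
LI = (w - PL) / PI
LI = (42.7 - 31.6) / 10.7
LI = 1.037


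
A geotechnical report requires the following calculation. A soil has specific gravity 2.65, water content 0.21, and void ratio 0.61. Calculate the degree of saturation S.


Result: 0.9123

Derivation:
Using S = Gs * w / e
S = 2.65 * 0.21 / 0.61
S = 0.9123


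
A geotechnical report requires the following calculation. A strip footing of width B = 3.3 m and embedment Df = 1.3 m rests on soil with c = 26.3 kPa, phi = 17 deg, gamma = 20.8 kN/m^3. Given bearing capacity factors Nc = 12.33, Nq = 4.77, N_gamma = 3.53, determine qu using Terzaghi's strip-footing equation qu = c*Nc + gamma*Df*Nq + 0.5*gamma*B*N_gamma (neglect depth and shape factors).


Compute qu = c*Nc + gamma*Df*Nq + 0.5*gamma*B*N_gamma
Term 1: 26.3 * 12.33 = 324.279
Term 2: 20.8 * 1.3 * 4.77 = 128.9808
Term 3: 0.5 * 20.8 * 3.3 * 3.53 = 121.1496
qu = 324.279 + 128.9808 + 121.1496
qu = 574.41 kPa


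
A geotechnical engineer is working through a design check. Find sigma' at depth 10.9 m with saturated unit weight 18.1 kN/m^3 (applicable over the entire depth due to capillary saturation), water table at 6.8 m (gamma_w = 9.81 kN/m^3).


Total stress = gamma_sat * depth
sigma = 18.1 * 10.9 = 197.29 kPa
Pore water pressure u = gamma_w * (depth - d_wt)
u = 9.81 * (10.9 - 6.8) = 40.221 kPa
Effective stress = sigma - u
sigma' = 197.29 - 40.221 = 157.07 kPa


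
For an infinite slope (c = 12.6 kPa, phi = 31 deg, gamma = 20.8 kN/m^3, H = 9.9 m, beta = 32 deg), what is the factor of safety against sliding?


Using Fs = c / (gamma*H*sin(beta)*cos(beta)) + tan(phi)/tan(beta)
Cohesion contribution = 12.6 / (20.8*9.9*sin(32)*cos(32))
Cohesion contribution = 0.136158
Friction contribution = tan(31)/tan(32) = 0.961578
Fs = 0.136158 + 0.961578
Fs = 1.098


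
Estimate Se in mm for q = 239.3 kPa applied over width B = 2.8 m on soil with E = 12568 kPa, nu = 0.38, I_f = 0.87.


Using Se = q * B * (1 - nu^2) * I_f / E
1 - nu^2 = 1 - 0.38^2 = 0.8556
Se = 239.3 * 2.8 * 0.8556 * 0.87 / 12568
Se = 0.039685 m
Convert to mm: Se = 0.039685 * 1000 = 39.685 mm


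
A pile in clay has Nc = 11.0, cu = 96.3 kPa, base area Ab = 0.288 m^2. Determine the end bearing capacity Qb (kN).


Result: 305.08 kN

Derivation:
Using Qb = Nc * cu * Ab
Qb = 11.0 * 96.3 * 0.288
Qb = 305.08 kN


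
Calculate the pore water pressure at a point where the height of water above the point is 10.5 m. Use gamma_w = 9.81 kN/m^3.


Result: 103.01 kPa

Derivation:
Using u = gamma_w * h_w
u = 9.81 * 10.5
u = 103.01 kPa


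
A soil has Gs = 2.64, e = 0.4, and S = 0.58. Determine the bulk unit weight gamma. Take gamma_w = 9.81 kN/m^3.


Using gamma = gamma_w * (Gs + S*e) / (1 + e)
Numerator: Gs + S*e = 2.64 + 0.58*0.4 = 2.872
Denominator: 1 + e = 1 + 0.4 = 1.4
gamma = 9.81 * 2.872 / 1.4
gamma = 20.125 kN/m^3


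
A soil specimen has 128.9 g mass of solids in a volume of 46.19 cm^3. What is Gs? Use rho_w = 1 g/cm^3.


Result: 2.791

Derivation:
Using Gs = m_s / (V_s * rho_w)
Since rho_w = 1 g/cm^3:
Gs = 128.9 / 46.19
Gs = 2.791


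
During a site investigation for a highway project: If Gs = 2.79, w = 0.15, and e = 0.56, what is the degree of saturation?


Using S = Gs * w / e
S = 2.79 * 0.15 / 0.56
S = 0.7473


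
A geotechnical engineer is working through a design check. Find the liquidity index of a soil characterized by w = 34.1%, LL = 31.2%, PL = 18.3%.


First compute the plasticity index:
PI = LL - PL = 31.2 - 18.3 = 12.9
Then compute the liquidity index:
LI = (w - PL) / PI
LI = (34.1 - 18.3) / 12.9
LI = 1.225


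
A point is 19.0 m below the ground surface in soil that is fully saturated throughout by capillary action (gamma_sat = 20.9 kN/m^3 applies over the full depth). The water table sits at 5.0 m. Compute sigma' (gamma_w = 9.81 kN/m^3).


Total stress = gamma_sat * depth
sigma = 20.9 * 19.0 = 397.1 kPa
Pore water pressure u = gamma_w * (depth - d_wt)
u = 9.81 * (19.0 - 5.0) = 137.34 kPa
Effective stress = sigma - u
sigma' = 397.1 - 137.34 = 259.76 kPa


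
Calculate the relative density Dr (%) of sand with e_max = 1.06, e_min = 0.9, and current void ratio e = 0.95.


Result: 68.75 %

Derivation:
Using Dr = (e_max - e) / (e_max - e_min) * 100
e_max - e = 1.06 - 0.95 = 0.11
e_max - e_min = 1.06 - 0.9 = 0.16
Dr = 0.11 / 0.16 * 100
Dr = 68.75 %


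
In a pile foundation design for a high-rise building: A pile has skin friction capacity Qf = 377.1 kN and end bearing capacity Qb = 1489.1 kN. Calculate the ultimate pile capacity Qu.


Using Qu = Qf + Qb
Qu = 377.1 + 1489.1
Qu = 1866.2 kN


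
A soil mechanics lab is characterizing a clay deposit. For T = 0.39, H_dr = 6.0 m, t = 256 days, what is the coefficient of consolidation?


Result: 0.05484 m^2/day

Derivation:
Using cv = T * H_dr^2 / t
H_dr^2 = 6.0^2 = 36.0
cv = 0.39 * 36.0 / 256
cv = 0.05484 m^2/day


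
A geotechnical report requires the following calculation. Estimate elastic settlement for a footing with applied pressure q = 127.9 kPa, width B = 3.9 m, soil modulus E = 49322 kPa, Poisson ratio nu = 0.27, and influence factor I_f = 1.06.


Using Se = q * B * (1 - nu^2) * I_f / E
1 - nu^2 = 1 - 0.27^2 = 0.9271
Se = 127.9 * 3.9 * 0.9271 * 1.06 / 49322
Se = 0.009939 m
Convert to mm: Se = 0.009939 * 1000 = 9.939 mm


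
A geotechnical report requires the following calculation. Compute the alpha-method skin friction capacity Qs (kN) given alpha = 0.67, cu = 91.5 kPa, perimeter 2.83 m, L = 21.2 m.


Using Qs = alpha * cu * perimeter * L
Qs = 0.67 * 91.5 * 2.83 * 21.2
Qs = 3678.05 kN


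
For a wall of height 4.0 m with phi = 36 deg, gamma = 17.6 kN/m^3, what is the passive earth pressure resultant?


Compute passive earth pressure coefficient:
Kp = tan^2(45 + phi/2) = tan^2(63.0) = 3.85184
Compute passive force:
Pp = 0.5 * Kp * gamma * H^2
Pp = 0.5 * 3.85184 * 17.6 * 4.0^2
Pp = 542.34 kN/m


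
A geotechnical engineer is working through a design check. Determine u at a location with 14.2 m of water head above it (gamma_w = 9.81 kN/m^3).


Using u = gamma_w * h_w
u = 9.81 * 14.2
u = 139.3 kPa


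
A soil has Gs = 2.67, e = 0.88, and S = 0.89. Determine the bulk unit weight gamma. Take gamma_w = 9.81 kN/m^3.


Using gamma = gamma_w * (Gs + S*e) / (1 + e)
Numerator: Gs + S*e = 2.67 + 0.89*0.88 = 3.4532
Denominator: 1 + e = 1 + 0.88 = 1.88
gamma = 9.81 * 3.4532 / 1.88
gamma = 18.019 kN/m^3


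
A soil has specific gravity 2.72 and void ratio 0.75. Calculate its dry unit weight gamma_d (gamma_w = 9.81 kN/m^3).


Using gamma_d = Gs * gamma_w / (1 + e)
gamma_d = 2.72 * 9.81 / (1 + 0.75)
gamma_d = 2.72 * 9.81 / 1.75
gamma_d = 15.248 kN/m^3


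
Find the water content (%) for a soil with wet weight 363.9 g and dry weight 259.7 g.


Using w = (m_wet - m_dry) / m_dry * 100
m_wet - m_dry = 363.9 - 259.7 = 104.2 g
w = 104.2 / 259.7 * 100
w = 40.12 %


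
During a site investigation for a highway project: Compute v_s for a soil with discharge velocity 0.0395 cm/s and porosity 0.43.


Using v_s = v_d / n
v_s = 0.0395 / 0.43
v_s = 0.09186 cm/s


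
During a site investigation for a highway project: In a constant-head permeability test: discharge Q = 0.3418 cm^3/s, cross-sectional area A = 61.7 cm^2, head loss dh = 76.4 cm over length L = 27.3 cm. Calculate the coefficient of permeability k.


Result: 0.00198 cm/s

Derivation:
Compute hydraulic gradient:
i = dh / L = 76.4 / 27.3 = 2.79853
Then apply Darcy's law:
k = Q / (A * i)
k = 0.3418 / (61.7 * 2.79853)
k = 0.3418 / 172.67
k = 0.00198 cm/s


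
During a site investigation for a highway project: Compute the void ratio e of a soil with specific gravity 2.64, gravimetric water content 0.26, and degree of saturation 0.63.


Using the relation e = Gs * w / S
e = 2.64 * 0.26 / 0.63
e = 1.0895


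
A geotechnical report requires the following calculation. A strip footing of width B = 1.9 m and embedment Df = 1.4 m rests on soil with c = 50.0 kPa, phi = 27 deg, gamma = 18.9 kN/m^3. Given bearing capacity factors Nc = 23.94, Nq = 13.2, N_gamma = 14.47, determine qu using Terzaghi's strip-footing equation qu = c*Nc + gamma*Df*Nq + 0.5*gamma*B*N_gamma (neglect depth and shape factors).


Result: 1806.08 kPa

Derivation:
Compute qu = c*Nc + gamma*Df*Nq + 0.5*gamma*B*N_gamma
Term 1: 50.0 * 23.94 = 1197.0
Term 2: 18.9 * 1.4 * 13.2 = 349.272
Term 3: 0.5 * 18.9 * 1.9 * 14.47 = 259.80885
qu = 1197.0 + 349.272 + 259.80885
qu = 1806.08 kPa


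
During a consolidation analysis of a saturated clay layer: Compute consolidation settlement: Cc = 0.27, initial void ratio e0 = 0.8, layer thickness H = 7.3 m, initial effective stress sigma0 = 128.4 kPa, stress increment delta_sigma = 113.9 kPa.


Using Sc = Cc * H / (1 + e0) * log10((sigma0 + delta_sigma) / sigma0)
Stress ratio = (128.4 + 113.9) / 128.4 = 1.88707
log10(1.88707) = 0.275788
Cc * H / (1 + e0) = 0.27 * 7.3 / (1 + 0.8) = 1.095
Sc = 1.095 * 0.275788
Sc = 0.302 m


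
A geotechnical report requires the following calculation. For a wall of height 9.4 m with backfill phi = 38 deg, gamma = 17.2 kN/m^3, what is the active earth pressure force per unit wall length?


Compute active earth pressure coefficient:
Ka = tan^2(45 - phi/2) = tan^2(26.0) = 0.237883
Compute active force:
Pa = 0.5 * Ka * gamma * H^2
Pa = 0.5 * 0.237883 * 17.2 * 9.4^2
Pa = 180.77 kN/m


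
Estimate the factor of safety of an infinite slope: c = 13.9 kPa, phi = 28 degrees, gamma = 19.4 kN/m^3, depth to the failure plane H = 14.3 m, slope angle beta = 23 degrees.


Result: 1.392

Derivation:
Using Fs = c / (gamma*H*sin(beta)*cos(beta)) + tan(phi)/tan(beta)
Cohesion contribution = 13.9 / (19.4*14.3*sin(23)*cos(23))
Cohesion contribution = 0.139307
Friction contribution = tan(28)/tan(23) = 1.25263
Fs = 0.139307 + 1.25263
Fs = 1.392


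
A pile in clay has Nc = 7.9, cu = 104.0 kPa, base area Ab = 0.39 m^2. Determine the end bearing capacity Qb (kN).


Using Qb = Nc * cu * Ab
Qb = 7.9 * 104.0 * 0.39
Qb = 320.42 kN


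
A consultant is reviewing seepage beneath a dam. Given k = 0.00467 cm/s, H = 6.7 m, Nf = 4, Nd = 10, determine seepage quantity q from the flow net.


Result: 0.0001252 m^3/s per m

Derivation:
Convert k to m/s for unit consistency with H:
k = 0.00467 cm/s = 0.00467 / 100 m/s = 4.67e-05 m/s
Using q = k * H * Nf / Nd
Nf / Nd = 4 / 10 = 0.4
q = 4.67e-05 * 6.7 * 0.4
q = 0.0001252 m^3/s per m


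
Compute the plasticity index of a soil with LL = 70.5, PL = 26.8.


Using PI = LL - PL
PI = 70.5 - 26.8
PI = 43.7


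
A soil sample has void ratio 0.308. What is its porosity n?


Result: 0.2355

Derivation:
Using the relation n = e / (1 + e)
n = 0.308 / (1 + 0.308)
n = 0.308 / 1.308
n = 0.2355


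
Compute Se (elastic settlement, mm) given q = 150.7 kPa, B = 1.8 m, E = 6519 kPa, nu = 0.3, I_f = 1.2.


Using Se = q * B * (1 - nu^2) * I_f / E
1 - nu^2 = 1 - 0.3^2 = 0.91
Se = 150.7 * 1.8 * 0.91 * 1.2 / 6519
Se = 0.045439 m
Convert to mm: Se = 0.045439 * 1000 = 45.439 mm


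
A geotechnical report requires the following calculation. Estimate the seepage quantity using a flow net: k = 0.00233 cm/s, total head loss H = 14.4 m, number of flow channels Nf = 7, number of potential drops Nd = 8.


Convert k to m/s for unit consistency with H:
k = 0.00233 cm/s = 0.00233 / 100 m/s = 2.33e-05 m/s
Using q = k * H * Nf / Nd
Nf / Nd = 7 / 8 = 0.875
q = 2.33e-05 * 14.4 * 0.875
q = 0.0002936 m^3/s per m


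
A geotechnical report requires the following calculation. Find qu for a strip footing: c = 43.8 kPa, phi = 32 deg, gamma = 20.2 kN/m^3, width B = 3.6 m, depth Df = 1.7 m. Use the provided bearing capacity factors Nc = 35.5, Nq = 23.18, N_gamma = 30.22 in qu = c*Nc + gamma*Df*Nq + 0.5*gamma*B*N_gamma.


Result: 3449.7 kPa

Derivation:
Compute qu = c*Nc + gamma*Df*Nq + 0.5*gamma*B*N_gamma
Term 1: 43.8 * 35.5 = 1554.9
Term 2: 20.2 * 1.7 * 23.18 = 796.0012
Term 3: 0.5 * 20.2 * 3.6 * 30.22 = 1098.7992
qu = 1554.9 + 796.0012 + 1098.7992
qu = 3449.7 kPa


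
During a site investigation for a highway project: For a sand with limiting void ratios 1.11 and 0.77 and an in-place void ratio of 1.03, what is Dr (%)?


Using Dr = (e_max - e) / (e_max - e_min) * 100
e_max - e = 1.11 - 1.03 = 0.08
e_max - e_min = 1.11 - 0.77 = 0.34
Dr = 0.08 / 0.34 * 100
Dr = 23.53 %


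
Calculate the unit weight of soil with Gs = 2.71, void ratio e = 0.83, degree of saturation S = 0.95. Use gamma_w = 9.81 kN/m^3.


Result: 18.754 kN/m^3

Derivation:
Using gamma = gamma_w * (Gs + S*e) / (1 + e)
Numerator: Gs + S*e = 2.71 + 0.95*0.83 = 3.4985
Denominator: 1 + e = 1 + 0.83 = 1.83
gamma = 9.81 * 3.4985 / 1.83
gamma = 18.754 kN/m^3


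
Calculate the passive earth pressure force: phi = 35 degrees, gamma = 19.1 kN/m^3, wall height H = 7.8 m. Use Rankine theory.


Result: 2144.07 kN/m

Derivation:
Compute passive earth pressure coefficient:
Kp = tan^2(45 + phi/2) = tan^2(62.5) = 3.690172
Compute passive force:
Pp = 0.5 * Kp * gamma * H^2
Pp = 0.5 * 3.690172 * 19.1 * 7.8^2
Pp = 2144.07 kN/m


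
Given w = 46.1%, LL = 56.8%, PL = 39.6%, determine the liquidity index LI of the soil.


Result: 0.378

Derivation:
First compute the plasticity index:
PI = LL - PL = 56.8 - 39.6 = 17.2
Then compute the liquidity index:
LI = (w - PL) / PI
LI = (46.1 - 39.6) / 17.2
LI = 0.378


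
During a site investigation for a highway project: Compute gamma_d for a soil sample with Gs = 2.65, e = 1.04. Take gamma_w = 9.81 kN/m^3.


Result: 12.743 kN/m^3

Derivation:
Using gamma_d = Gs * gamma_w / (1 + e)
gamma_d = 2.65 * 9.81 / (1 + 1.04)
gamma_d = 2.65 * 9.81 / 2.04
gamma_d = 12.743 kN/m^3


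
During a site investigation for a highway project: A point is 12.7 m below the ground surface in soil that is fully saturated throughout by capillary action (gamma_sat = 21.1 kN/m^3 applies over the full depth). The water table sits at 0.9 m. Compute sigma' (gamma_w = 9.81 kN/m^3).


Total stress = gamma_sat * depth
sigma = 21.1 * 12.7 = 267.97 kPa
Pore water pressure u = gamma_w * (depth - d_wt)
u = 9.81 * (12.7 - 0.9) = 115.758 kPa
Effective stress = sigma - u
sigma' = 267.97 - 115.758 = 152.21 kPa


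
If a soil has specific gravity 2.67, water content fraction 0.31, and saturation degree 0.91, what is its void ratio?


Result: 0.9096

Derivation:
Using the relation e = Gs * w / S
e = 2.67 * 0.31 / 0.91
e = 0.9096


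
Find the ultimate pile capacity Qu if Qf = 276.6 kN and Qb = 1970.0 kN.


Result: 2246.6 kN

Derivation:
Using Qu = Qf + Qb
Qu = 276.6 + 1970.0
Qu = 2246.6 kN


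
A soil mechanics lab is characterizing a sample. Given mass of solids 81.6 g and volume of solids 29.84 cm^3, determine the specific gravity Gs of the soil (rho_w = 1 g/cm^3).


Using Gs = m_s / (V_s * rho_w)
Since rho_w = 1 g/cm^3:
Gs = 81.6 / 29.84
Gs = 2.735


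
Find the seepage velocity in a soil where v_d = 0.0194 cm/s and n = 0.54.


Using v_s = v_d / n
v_s = 0.0194 / 0.54
v_s = 0.03593 cm/s


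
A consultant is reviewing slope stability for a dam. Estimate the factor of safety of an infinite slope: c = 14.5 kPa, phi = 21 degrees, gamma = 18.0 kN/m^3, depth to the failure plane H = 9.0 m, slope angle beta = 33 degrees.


Result: 0.787

Derivation:
Using Fs = c / (gamma*H*sin(beta)*cos(beta)) + tan(phi)/tan(beta)
Cohesion contribution = 14.5 / (18.0*9.0*sin(33)*cos(33))
Cohesion contribution = 0.195953
Friction contribution = tan(21)/tan(33) = 0.591099
Fs = 0.195953 + 0.591099
Fs = 0.787


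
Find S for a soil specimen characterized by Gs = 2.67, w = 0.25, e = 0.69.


Using S = Gs * w / e
S = 2.67 * 0.25 / 0.69
S = 0.9674


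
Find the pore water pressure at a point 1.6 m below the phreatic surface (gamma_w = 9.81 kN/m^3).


Using u = gamma_w * h_w
u = 9.81 * 1.6
u = 15.7 kPa


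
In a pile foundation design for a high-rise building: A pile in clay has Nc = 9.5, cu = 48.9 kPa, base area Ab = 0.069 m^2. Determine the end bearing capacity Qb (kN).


Using Qb = Nc * cu * Ab
Qb = 9.5 * 48.9 * 0.069
Qb = 32.05 kN


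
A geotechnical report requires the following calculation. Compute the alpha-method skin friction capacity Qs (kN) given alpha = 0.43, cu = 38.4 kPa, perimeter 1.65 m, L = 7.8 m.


Using Qs = alpha * cu * perimeter * L
Qs = 0.43 * 38.4 * 1.65 * 7.8
Qs = 212.51 kN


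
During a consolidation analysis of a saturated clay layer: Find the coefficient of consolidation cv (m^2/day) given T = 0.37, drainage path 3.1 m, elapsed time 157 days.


Using cv = T * H_dr^2 / t
H_dr^2 = 3.1^2 = 9.61
cv = 0.37 * 9.61 / 157
cv = 0.02265 m^2/day


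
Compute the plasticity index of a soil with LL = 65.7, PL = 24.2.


Using PI = LL - PL
PI = 65.7 - 24.2
PI = 41.5


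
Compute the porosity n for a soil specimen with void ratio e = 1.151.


Using the relation n = e / (1 + e)
n = 1.151 / (1 + 1.151)
n = 1.151 / 2.151
n = 0.5351


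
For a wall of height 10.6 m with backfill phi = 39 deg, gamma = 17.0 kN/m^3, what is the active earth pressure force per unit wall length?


Result: 217.28 kN/m

Derivation:
Compute active earth pressure coefficient:
Ka = tan^2(45 - phi/2) = tan^2(25.5) = 0.227506
Compute active force:
Pa = 0.5 * Ka * gamma * H^2
Pa = 0.5 * 0.227506 * 17.0 * 10.6^2
Pa = 217.28 kN/m


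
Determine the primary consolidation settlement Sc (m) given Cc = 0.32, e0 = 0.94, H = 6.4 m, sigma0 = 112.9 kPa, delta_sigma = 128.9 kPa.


Using Sc = Cc * H / (1 + e0) * log10((sigma0 + delta_sigma) / sigma0)
Stress ratio = (112.9 + 128.9) / 112.9 = 2.14172
log10(2.14172) = 0.330762
Cc * H / (1 + e0) = 0.32 * 6.4 / (1 + 0.94) = 1.05567
Sc = 1.05567 * 0.330762
Sc = 0.3492 m


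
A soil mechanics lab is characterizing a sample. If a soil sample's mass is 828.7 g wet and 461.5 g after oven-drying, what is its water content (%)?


Using w = (m_wet - m_dry) / m_dry * 100
m_wet - m_dry = 828.7 - 461.5 = 367.2 g
w = 367.2 / 461.5 * 100
w = 79.57 %


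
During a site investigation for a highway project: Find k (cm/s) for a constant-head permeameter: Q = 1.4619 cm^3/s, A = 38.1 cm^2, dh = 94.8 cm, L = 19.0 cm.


Compute hydraulic gradient:
i = dh / L = 94.8 / 19.0 = 4.98947
Then apply Darcy's law:
k = Q / (A * i)
k = 1.4619 / (38.1 * 4.98947)
k = 1.4619 / 190.099
k = 0.00769 cm/s


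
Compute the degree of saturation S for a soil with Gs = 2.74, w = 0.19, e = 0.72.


Using S = Gs * w / e
S = 2.74 * 0.19 / 0.72
S = 0.7231


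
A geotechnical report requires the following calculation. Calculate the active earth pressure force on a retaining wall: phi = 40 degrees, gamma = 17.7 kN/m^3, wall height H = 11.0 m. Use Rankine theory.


Compute active earth pressure coefficient:
Ka = tan^2(45 - phi/2) = tan^2(25.0) = 0.217443
Compute active force:
Pa = 0.5 * Ka * gamma * H^2
Pa = 0.5 * 0.217443 * 17.7 * 11.0^2
Pa = 232.85 kN/m


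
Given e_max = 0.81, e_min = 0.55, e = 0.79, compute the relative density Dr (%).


Using Dr = (e_max - e) / (e_max - e_min) * 100
e_max - e = 0.81 - 0.79 = 0.02
e_max - e_min = 0.81 - 0.55 = 0.26
Dr = 0.02 / 0.26 * 100
Dr = 7.69 %


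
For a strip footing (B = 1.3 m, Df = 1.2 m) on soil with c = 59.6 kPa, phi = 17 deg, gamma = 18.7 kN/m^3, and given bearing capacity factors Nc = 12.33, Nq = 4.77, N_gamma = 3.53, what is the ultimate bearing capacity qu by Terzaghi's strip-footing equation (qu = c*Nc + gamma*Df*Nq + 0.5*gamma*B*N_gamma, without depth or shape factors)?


Compute qu = c*Nc + gamma*Df*Nq + 0.5*gamma*B*N_gamma
Term 1: 59.6 * 12.33 = 734.868
Term 2: 18.7 * 1.2 * 4.77 = 107.0388
Term 3: 0.5 * 18.7 * 1.3 * 3.53 = 42.90715
qu = 734.868 + 107.0388 + 42.90715
qu = 884.81 kPa


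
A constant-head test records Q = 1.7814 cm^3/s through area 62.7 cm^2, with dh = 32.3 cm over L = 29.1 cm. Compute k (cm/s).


Compute hydraulic gradient:
i = dh / L = 32.3 / 29.1 = 1.10997
Then apply Darcy's law:
k = Q / (A * i)
k = 1.7814 / (62.7 * 1.10997)
k = 1.7814 / 69.5948
k = 0.025597 cm/s


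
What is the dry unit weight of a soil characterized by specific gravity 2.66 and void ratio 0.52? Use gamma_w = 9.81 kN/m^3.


Result: 17.168 kN/m^3

Derivation:
Using gamma_d = Gs * gamma_w / (1 + e)
gamma_d = 2.66 * 9.81 / (1 + 0.52)
gamma_d = 2.66 * 9.81 / 1.52
gamma_d = 17.168 kN/m^3


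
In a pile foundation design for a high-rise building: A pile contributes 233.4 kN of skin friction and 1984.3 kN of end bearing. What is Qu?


Using Qu = Qf + Qb
Qu = 233.4 + 1984.3
Qu = 2217.7 kN


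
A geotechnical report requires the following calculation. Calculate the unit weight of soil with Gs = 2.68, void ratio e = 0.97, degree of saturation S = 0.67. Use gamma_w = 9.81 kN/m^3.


Using gamma = gamma_w * (Gs + S*e) / (1 + e)
Numerator: Gs + S*e = 2.68 + 0.67*0.97 = 3.3299
Denominator: 1 + e = 1 + 0.97 = 1.97
gamma = 9.81 * 3.3299 / 1.97
gamma = 16.582 kN/m^3


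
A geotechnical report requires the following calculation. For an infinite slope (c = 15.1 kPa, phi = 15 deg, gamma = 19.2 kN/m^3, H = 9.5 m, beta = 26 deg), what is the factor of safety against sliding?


Using Fs = c / (gamma*H*sin(beta)*cos(beta)) + tan(phi)/tan(beta)
Cohesion contribution = 15.1 / (19.2*9.5*sin(26)*cos(26))
Cohesion contribution = 0.210112
Friction contribution = tan(15)/tan(26) = 0.549377
Fs = 0.210112 + 0.549377
Fs = 0.759


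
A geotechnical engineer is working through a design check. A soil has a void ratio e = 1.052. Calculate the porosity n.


Using the relation n = e / (1 + e)
n = 1.052 / (1 + 1.052)
n = 1.052 / 2.052
n = 0.5127


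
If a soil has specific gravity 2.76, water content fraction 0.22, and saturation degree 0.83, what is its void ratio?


Using the relation e = Gs * w / S
e = 2.76 * 0.22 / 0.83
e = 0.7316


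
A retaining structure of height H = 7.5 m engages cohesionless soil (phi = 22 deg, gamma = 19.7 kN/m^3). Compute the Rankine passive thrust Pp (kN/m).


Compute passive earth pressure coefficient:
Kp = tan^2(45 + phi/2) = tan^2(56.0) = 2.197987
Compute passive force:
Pp = 0.5 * Kp * gamma * H^2
Pp = 0.5 * 2.197987 * 19.7 * 7.5^2
Pp = 1217.82 kN/m


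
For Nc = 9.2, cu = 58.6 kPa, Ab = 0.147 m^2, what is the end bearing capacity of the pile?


Using Qb = Nc * cu * Ab
Qb = 9.2 * 58.6 * 0.147
Qb = 79.25 kN


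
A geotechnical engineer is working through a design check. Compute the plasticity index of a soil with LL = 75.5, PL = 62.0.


Result: 13.5

Derivation:
Using PI = LL - PL
PI = 75.5 - 62.0
PI = 13.5


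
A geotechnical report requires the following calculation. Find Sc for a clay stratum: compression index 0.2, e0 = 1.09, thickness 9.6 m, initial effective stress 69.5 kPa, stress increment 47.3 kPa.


Result: 0.2071 m

Derivation:
Using Sc = Cc * H / (1 + e0) * log10((sigma0 + delta_sigma) / sigma0)
Stress ratio = (69.5 + 47.3) / 69.5 = 1.68058
log10(1.68058) = 0.225458
Cc * H / (1 + e0) = 0.2 * 9.6 / (1 + 1.09) = 0.91866
Sc = 0.91866 * 0.225458
Sc = 0.2071 m


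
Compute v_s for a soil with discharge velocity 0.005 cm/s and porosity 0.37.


Using v_s = v_d / n
v_s = 0.005 / 0.37
v_s = 0.01351 cm/s


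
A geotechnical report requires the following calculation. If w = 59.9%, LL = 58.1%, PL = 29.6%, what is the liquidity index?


Result: 1.063

Derivation:
First compute the plasticity index:
PI = LL - PL = 58.1 - 29.6 = 28.5
Then compute the liquidity index:
LI = (w - PL) / PI
LI = (59.9 - 29.6) / 28.5
LI = 1.063


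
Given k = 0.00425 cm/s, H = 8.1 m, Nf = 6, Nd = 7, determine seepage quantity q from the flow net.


Convert k to m/s for unit consistency with H:
k = 0.00425 cm/s = 0.00425 / 100 m/s = 4.25e-05 m/s
Using q = k * H * Nf / Nd
Nf / Nd = 6 / 7 = 0.8571
q = 4.25e-05 * 8.1 * 0.8571
q = 0.0002951 m^3/s per m


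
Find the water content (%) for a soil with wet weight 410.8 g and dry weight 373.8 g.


Result: 9.9 %

Derivation:
Using w = (m_wet - m_dry) / m_dry * 100
m_wet - m_dry = 410.8 - 373.8 = 37.0 g
w = 37.0 / 373.8 * 100
w = 9.9 %


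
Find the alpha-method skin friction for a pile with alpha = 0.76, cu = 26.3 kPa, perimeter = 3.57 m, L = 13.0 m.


Using Qs = alpha * cu * perimeter * L
Qs = 0.76 * 26.3 * 3.57 * 13.0
Qs = 927.64 kN


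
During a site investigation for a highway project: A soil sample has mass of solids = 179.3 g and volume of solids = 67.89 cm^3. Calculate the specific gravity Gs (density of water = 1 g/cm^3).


Using Gs = m_s / (V_s * rho_w)
Since rho_w = 1 g/cm^3:
Gs = 179.3 / 67.89
Gs = 2.641


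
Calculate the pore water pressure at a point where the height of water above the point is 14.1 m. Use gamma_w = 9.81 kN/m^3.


Result: 138.32 kPa

Derivation:
Using u = gamma_w * h_w
u = 9.81 * 14.1
u = 138.32 kPa


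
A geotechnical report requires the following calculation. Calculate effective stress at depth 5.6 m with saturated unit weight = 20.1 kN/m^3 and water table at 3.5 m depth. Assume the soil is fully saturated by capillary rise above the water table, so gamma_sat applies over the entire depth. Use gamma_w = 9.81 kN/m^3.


Total stress = gamma_sat * depth
sigma = 20.1 * 5.6 = 112.56 kPa
Pore water pressure u = gamma_w * (depth - d_wt)
u = 9.81 * (5.6 - 3.5) = 20.601 kPa
Effective stress = sigma - u
sigma' = 112.56 - 20.601 = 91.96 kPa


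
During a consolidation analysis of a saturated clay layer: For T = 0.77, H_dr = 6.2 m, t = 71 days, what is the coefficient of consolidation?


Using cv = T * H_dr^2 / t
H_dr^2 = 6.2^2 = 38.44
cv = 0.77 * 38.44 / 71
cv = 0.41688 m^2/day


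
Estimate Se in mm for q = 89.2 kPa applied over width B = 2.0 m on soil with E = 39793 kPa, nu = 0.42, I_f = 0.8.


Result: 2.954 mm

Derivation:
Using Se = q * B * (1 - nu^2) * I_f / E
1 - nu^2 = 1 - 0.42^2 = 0.8236
Se = 89.2 * 2.0 * 0.8236 * 0.8 / 39793
Se = 0.002954 m
Convert to mm: Se = 0.002954 * 1000 = 2.954 mm


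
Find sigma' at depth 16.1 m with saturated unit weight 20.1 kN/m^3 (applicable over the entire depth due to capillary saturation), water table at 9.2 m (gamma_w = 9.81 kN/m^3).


Result: 255.92 kPa

Derivation:
Total stress = gamma_sat * depth
sigma = 20.1 * 16.1 = 323.61 kPa
Pore water pressure u = gamma_w * (depth - d_wt)
u = 9.81 * (16.1 - 9.2) = 67.689 kPa
Effective stress = sigma - u
sigma' = 323.61 - 67.689 = 255.92 kPa


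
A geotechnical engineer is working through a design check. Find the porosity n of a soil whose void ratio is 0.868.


Using the relation n = e / (1 + e)
n = 0.868 / (1 + 0.868)
n = 0.868 / 1.868
n = 0.4647


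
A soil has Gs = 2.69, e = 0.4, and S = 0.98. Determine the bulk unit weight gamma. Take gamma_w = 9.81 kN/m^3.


Using gamma = gamma_w * (Gs + S*e) / (1 + e)
Numerator: Gs + S*e = 2.69 + 0.98*0.4 = 3.082
Denominator: 1 + e = 1 + 0.4 = 1.4
gamma = 9.81 * 3.082 / 1.4
gamma = 21.596 kN/m^3


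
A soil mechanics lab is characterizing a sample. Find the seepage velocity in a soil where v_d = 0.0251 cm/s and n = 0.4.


Using v_s = v_d / n
v_s = 0.0251 / 0.4
v_s = 0.06275 cm/s


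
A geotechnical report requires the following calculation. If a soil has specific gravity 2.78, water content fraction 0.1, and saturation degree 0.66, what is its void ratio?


Using the relation e = Gs * w / S
e = 2.78 * 0.1 / 0.66
e = 0.4212


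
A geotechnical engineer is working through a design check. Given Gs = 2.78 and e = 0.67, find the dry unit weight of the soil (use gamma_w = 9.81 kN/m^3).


Using gamma_d = Gs * gamma_w / (1 + e)
gamma_d = 2.78 * 9.81 / (1 + 0.67)
gamma_d = 2.78 * 9.81 / 1.67
gamma_d = 16.33 kN/m^3


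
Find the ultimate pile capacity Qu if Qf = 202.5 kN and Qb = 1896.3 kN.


Using Qu = Qf + Qb
Qu = 202.5 + 1896.3
Qu = 2098.8 kN


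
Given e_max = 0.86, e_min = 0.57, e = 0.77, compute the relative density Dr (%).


Result: 31.03 %

Derivation:
Using Dr = (e_max - e) / (e_max - e_min) * 100
e_max - e = 0.86 - 0.77 = 0.09
e_max - e_min = 0.86 - 0.57 = 0.29
Dr = 0.09 / 0.29 * 100
Dr = 31.03 %


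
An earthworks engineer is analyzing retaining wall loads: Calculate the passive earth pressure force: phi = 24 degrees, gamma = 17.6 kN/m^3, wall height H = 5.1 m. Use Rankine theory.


Result: 542.74 kN/m

Derivation:
Compute passive earth pressure coefficient:
Kp = tan^2(45 + phi/2) = tan^2(57.0) = 2.371184
Compute passive force:
Pp = 0.5 * Kp * gamma * H^2
Pp = 0.5 * 2.371184 * 17.6 * 5.1^2
Pp = 542.74 kN/m


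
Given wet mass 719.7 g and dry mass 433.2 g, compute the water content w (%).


Result: 66.14 %

Derivation:
Using w = (m_wet - m_dry) / m_dry * 100
m_wet - m_dry = 719.7 - 433.2 = 286.5 g
w = 286.5 / 433.2 * 100
w = 66.14 %


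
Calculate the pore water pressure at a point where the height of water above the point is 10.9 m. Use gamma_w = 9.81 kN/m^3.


Using u = gamma_w * h_w
u = 9.81 * 10.9
u = 106.93 kPa


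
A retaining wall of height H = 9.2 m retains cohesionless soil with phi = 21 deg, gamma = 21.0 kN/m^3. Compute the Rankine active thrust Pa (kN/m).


Result: 419.79 kN/m

Derivation:
Compute active earth pressure coefficient:
Ka = tan^2(45 - phi/2) = tan^2(34.5) = 0.472355
Compute active force:
Pa = 0.5 * Ka * gamma * H^2
Pa = 0.5 * 0.472355 * 21.0 * 9.2^2
Pa = 419.79 kN/m


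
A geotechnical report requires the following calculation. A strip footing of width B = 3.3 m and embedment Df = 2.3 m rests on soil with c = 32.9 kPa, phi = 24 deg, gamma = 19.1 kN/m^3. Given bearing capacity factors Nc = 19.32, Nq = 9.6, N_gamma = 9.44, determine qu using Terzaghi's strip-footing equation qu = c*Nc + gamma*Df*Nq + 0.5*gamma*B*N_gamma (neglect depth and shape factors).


Result: 1354.86 kPa

Derivation:
Compute qu = c*Nc + gamma*Df*Nq + 0.5*gamma*B*N_gamma
Term 1: 32.9 * 19.32 = 635.628
Term 2: 19.1 * 2.3 * 9.6 = 421.728
Term 3: 0.5 * 19.1 * 3.3 * 9.44 = 297.5016
qu = 635.628 + 421.728 + 297.5016
qu = 1354.86 kPa


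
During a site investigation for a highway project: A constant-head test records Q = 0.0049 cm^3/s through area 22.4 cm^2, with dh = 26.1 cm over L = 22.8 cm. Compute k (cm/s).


Compute hydraulic gradient:
i = dh / L = 26.1 / 22.8 = 1.14474
Then apply Darcy's law:
k = Q / (A * i)
k = 0.0049 / (22.4 * 1.14474)
k = 0.0049 / 25.6421
k = 0.000191 cm/s


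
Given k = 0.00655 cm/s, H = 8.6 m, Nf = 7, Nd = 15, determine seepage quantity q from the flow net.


Convert k to m/s for unit consistency with H:
k = 0.00655 cm/s = 0.00655 / 100 m/s = 6.55e-05 m/s
Using q = k * H * Nf / Nd
Nf / Nd = 7 / 15 = 0.4667
q = 6.55e-05 * 8.6 * 0.4667
q = 0.0002629 m^3/s per m


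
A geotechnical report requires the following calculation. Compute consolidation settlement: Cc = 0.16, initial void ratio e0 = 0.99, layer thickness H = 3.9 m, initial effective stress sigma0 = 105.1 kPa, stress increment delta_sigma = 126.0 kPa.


Result: 0.1073 m

Derivation:
Using Sc = Cc * H / (1 + e0) * log10((sigma0 + delta_sigma) / sigma0)
Stress ratio = (105.1 + 126.0) / 105.1 = 2.19886
log10(2.19886) = 0.342197
Cc * H / (1 + e0) = 0.16 * 3.9 / (1 + 0.99) = 0.313568
Sc = 0.313568 * 0.342197
Sc = 0.1073 m


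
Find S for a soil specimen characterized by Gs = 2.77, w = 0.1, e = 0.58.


Result: 0.4776

Derivation:
Using S = Gs * w / e
S = 2.77 * 0.1 / 0.58
S = 0.4776


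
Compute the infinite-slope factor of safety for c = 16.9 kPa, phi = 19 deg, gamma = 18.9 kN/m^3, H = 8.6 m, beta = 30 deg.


Using Fs = c / (gamma*H*sin(beta)*cos(beta)) + tan(phi)/tan(beta)
Cohesion contribution = 16.9 / (18.9*8.6*sin(30)*cos(30))
Cohesion contribution = 0.240119
Friction contribution = tan(19)/tan(30) = 0.596393
Fs = 0.240119 + 0.596393
Fs = 0.837


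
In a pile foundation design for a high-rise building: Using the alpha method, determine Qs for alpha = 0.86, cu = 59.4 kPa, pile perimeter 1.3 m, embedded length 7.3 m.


Using Qs = alpha * cu * perimeter * L
Qs = 0.86 * 59.4 * 1.3 * 7.3
Qs = 484.79 kN


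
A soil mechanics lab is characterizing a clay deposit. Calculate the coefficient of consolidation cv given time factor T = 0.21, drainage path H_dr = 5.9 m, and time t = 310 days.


Result: 0.02358 m^2/day

Derivation:
Using cv = T * H_dr^2 / t
H_dr^2 = 5.9^2 = 34.81
cv = 0.21 * 34.81 / 310
cv = 0.02358 m^2/day


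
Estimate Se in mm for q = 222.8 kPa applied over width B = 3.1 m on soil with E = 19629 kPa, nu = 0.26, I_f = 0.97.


Result: 31.824 mm

Derivation:
Using Se = q * B * (1 - nu^2) * I_f / E
1 - nu^2 = 1 - 0.26^2 = 0.9324
Se = 222.8 * 3.1 * 0.9324 * 0.97 / 19629
Se = 0.031824 m
Convert to mm: Se = 0.031824 * 1000 = 31.824 mm


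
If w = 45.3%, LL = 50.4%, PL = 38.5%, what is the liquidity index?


Result: 0.571

Derivation:
First compute the plasticity index:
PI = LL - PL = 50.4 - 38.5 = 11.9
Then compute the liquidity index:
LI = (w - PL) / PI
LI = (45.3 - 38.5) / 11.9
LI = 0.571


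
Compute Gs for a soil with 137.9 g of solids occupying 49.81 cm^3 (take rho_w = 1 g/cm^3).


Using Gs = m_s / (V_s * rho_w)
Since rho_w = 1 g/cm^3:
Gs = 137.9 / 49.81
Gs = 2.769


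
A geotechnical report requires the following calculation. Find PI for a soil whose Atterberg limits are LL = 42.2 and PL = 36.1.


Using PI = LL - PL
PI = 42.2 - 36.1
PI = 6.1


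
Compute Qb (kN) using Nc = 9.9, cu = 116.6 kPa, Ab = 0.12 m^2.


Result: 138.52 kN

Derivation:
Using Qb = Nc * cu * Ab
Qb = 9.9 * 116.6 * 0.12
Qb = 138.52 kN


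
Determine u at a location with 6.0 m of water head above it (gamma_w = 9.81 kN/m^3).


Using u = gamma_w * h_w
u = 9.81 * 6.0
u = 58.86 kPa


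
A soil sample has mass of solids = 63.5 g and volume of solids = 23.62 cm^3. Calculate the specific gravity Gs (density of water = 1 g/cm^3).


Using Gs = m_s / (V_s * rho_w)
Since rho_w = 1 g/cm^3:
Gs = 63.5 / 23.62
Gs = 2.688


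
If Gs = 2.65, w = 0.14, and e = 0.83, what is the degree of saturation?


Using S = Gs * w / e
S = 2.65 * 0.14 / 0.83
S = 0.447


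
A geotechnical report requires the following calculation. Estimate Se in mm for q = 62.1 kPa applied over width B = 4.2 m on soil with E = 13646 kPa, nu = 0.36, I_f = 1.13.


Result: 18.799 mm

Derivation:
Using Se = q * B * (1 - nu^2) * I_f / E
1 - nu^2 = 1 - 0.36^2 = 0.8704
Se = 62.1 * 4.2 * 0.8704 * 1.13 / 13646
Se = 0.018799 m
Convert to mm: Se = 0.018799 * 1000 = 18.799 mm


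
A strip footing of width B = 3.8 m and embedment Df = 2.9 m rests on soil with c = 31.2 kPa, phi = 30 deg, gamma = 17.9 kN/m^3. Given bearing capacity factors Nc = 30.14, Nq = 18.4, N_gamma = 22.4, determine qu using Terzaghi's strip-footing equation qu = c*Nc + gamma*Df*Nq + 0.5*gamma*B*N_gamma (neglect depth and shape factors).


Compute qu = c*Nc + gamma*Df*Nq + 0.5*gamma*B*N_gamma
Term 1: 31.2 * 30.14 = 940.368
Term 2: 17.9 * 2.9 * 18.4 = 955.144
Term 3: 0.5 * 17.9 * 3.8 * 22.4 = 761.824
qu = 940.368 + 955.144 + 761.824
qu = 2657.34 kPa


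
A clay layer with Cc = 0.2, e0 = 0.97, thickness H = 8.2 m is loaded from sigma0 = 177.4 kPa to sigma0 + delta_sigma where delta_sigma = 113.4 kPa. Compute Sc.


Using Sc = Cc * H / (1 + e0) * log10((sigma0 + delta_sigma) / sigma0)
Stress ratio = (177.4 + 113.4) / 177.4 = 1.63923
log10(1.63923) = 0.214641
Cc * H / (1 + e0) = 0.2 * 8.2 / (1 + 0.97) = 0.832487
Sc = 0.832487 * 0.214641
Sc = 0.1787 m


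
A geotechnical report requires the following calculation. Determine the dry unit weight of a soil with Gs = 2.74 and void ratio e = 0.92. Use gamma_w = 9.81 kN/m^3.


Using gamma_d = Gs * gamma_w / (1 + e)
gamma_d = 2.74 * 9.81 / (1 + 0.92)
gamma_d = 2.74 * 9.81 / 1.92
gamma_d = 14.0 kN/m^3


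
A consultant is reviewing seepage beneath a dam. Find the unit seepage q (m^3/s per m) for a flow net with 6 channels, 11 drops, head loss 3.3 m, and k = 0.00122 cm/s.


Convert k to m/s for unit consistency with H:
k = 0.00122 cm/s = 0.00122 / 100 m/s = 1.22e-05 m/s
Using q = k * H * Nf / Nd
Nf / Nd = 6 / 11 = 0.5455
q = 1.22e-05 * 3.3 * 0.5455
q = 2.196e-05 m^3/s per m


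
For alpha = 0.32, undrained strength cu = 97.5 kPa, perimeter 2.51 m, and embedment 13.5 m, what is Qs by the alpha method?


Using Qs = alpha * cu * perimeter * L
Qs = 0.32 * 97.5 * 2.51 * 13.5
Qs = 1057.21 kN


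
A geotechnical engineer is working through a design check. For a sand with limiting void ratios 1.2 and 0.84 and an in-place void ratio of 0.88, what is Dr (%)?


Using Dr = (e_max - e) / (e_max - e_min) * 100
e_max - e = 1.2 - 0.88 = 0.32
e_max - e_min = 1.2 - 0.84 = 0.36
Dr = 0.32 / 0.36 * 100
Dr = 88.89 %


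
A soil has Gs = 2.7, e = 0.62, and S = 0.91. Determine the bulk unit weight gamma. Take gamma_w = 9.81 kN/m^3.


Using gamma = gamma_w * (Gs + S*e) / (1 + e)
Numerator: Gs + S*e = 2.7 + 0.91*0.62 = 3.2642
Denominator: 1 + e = 1 + 0.62 = 1.62
gamma = 9.81 * 3.2642 / 1.62
gamma = 19.767 kN/m^3


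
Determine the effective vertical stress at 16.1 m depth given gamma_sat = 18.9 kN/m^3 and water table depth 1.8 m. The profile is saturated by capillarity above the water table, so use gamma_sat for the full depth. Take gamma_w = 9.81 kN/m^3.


Total stress = gamma_sat * depth
sigma = 18.9 * 16.1 = 304.29 kPa
Pore water pressure u = gamma_w * (depth - d_wt)
u = 9.81 * (16.1 - 1.8) = 140.283 kPa
Effective stress = sigma - u
sigma' = 304.29 - 140.283 = 164.01 kPa


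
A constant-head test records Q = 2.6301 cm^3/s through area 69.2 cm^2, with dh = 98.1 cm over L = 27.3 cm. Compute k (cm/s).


Compute hydraulic gradient:
i = dh / L = 98.1 / 27.3 = 3.59341
Then apply Darcy's law:
k = Q / (A * i)
k = 2.6301 / (69.2 * 3.59341)
k = 2.6301 / 248.664
k = 0.010577 cm/s


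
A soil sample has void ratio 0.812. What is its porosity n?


Result: 0.4481

Derivation:
Using the relation n = e / (1 + e)
n = 0.812 / (1 + 0.812)
n = 0.812 / 1.812
n = 0.4481


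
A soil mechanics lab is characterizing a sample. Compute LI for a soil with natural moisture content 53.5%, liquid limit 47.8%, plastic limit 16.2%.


First compute the plasticity index:
PI = LL - PL = 47.8 - 16.2 = 31.6
Then compute the liquidity index:
LI = (w - PL) / PI
LI = (53.5 - 16.2) / 31.6
LI = 1.18


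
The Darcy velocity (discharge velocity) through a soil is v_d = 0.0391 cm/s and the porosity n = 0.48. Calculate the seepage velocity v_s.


Result: 0.08146 cm/s

Derivation:
Using v_s = v_d / n
v_s = 0.0391 / 0.48
v_s = 0.08146 cm/s


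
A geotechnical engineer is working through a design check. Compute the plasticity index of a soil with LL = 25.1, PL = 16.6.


Using PI = LL - PL
PI = 25.1 - 16.6
PI = 8.5


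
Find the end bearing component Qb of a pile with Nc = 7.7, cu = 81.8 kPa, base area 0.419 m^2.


Using Qb = Nc * cu * Ab
Qb = 7.7 * 81.8 * 0.419
Qb = 263.91 kN


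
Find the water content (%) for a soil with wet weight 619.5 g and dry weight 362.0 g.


Using w = (m_wet - m_dry) / m_dry * 100
m_wet - m_dry = 619.5 - 362.0 = 257.5 g
w = 257.5 / 362.0 * 100
w = 71.13 %


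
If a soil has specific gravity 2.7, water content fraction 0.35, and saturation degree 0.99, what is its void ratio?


Using the relation e = Gs * w / S
e = 2.7 * 0.35 / 0.99
e = 0.9545


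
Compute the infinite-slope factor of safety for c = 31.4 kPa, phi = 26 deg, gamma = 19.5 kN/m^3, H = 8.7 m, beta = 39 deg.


Using Fs = c / (gamma*H*sin(beta)*cos(beta)) + tan(phi)/tan(beta)
Cohesion contribution = 31.4 / (19.5*8.7*sin(39)*cos(39))
Cohesion contribution = 0.378444
Friction contribution = tan(26)/tan(39) = 0.6023
Fs = 0.378444 + 0.6023
Fs = 0.981
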